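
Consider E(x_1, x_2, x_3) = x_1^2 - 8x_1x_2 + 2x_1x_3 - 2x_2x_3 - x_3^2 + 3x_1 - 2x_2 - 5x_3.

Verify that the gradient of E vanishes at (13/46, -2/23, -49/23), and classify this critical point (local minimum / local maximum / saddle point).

saddle point

∇E = (2x_1 - 8x_2 + 2x_3 + 3, -8x_1 - 2x_3 - 2, 2x_1 - 2x_2 - 2x_3 - 5); substituting (13/46, -2/23, -49/23) gives ∇E = (0, 0, 0), so (13/46, -2/23, -49/23) is indeed a critical point.
The Hessian is constant: H = [[2, -8, 2], [-8, 0, -2], [2, -2, -2]].
Leading principal minors: Δ₁ = 2, Δ₂ = -64, Δ₃ = 184.
The minors fit neither the all-positive nor the alternating-sign pattern, so H is indefinite: a saddle point.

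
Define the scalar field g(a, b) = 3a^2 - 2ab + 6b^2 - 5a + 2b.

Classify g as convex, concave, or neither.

convex

g is quadratic, so its Hessian is the constant matrix H = [[6, -2], [-2, 12]].
det(H) = 68, tr(H) = 18.
det(H) > 0 and tr(H) > 0, so H is positive definite everywhere: convex.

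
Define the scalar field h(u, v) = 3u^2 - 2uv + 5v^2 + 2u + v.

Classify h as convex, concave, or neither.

h is quadratic, so its Hessian is the constant matrix H = [[6, -2], [-2, 10]].
det(H) = 56, tr(H) = 16.
det(H) > 0 and tr(H) > 0, so H is positive definite everywhere: convex.

convex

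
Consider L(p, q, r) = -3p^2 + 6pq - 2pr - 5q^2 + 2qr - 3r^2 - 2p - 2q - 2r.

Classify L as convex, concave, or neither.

L is quadratic, so its Hessian is the constant matrix H = [[-6, 6, -2], [6, -10, 2], [-2, 2, -6]].
Leading principal minors: -6, 24, -128.
Signs alternate −, +, − ⇒ H ≺ 0 ⇒ concave.

concave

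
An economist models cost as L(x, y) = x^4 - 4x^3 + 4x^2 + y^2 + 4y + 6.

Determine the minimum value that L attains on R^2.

L(x,y) separates as P(x) + Q(y) + 6, so its minimum is min P + min Q + 6.
P'(x) = 4x(x - 2)(x - 1) vanishes at x ∈ {0, 1, 2}; Q'(y) = 2y + 4 vanishes at y ∈ {-2}.
Local minima of P (where P''>0): P(0)=0, P(2)=0. Local minima of Q: Q(-2)=-4.
So the global minimum of L is P(0) + Q(-2) + 6 = 0 − 4 + 6 = 2, attained at (0, -2).

2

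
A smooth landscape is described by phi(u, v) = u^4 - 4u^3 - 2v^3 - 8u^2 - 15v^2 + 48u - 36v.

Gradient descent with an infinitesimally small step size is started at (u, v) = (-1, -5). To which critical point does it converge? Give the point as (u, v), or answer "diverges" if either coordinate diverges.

(-2, -3)

phi is separable, so gradient descent decouples: u follows -∂phi/∂u, v follows -∂phi/∂v.
∂phi/∂u = 4(u - 3)(u - 2)(u + 2); at u=-1 this is 48, so u decreases.
∂phi/∂v = -6(v + 2)(v + 3); at v=-5 this is -36, so v increases.
u converges to its nearest critical value -2 (a local min of the u-part); v converges to -3. The iterate converges to (-2, -3).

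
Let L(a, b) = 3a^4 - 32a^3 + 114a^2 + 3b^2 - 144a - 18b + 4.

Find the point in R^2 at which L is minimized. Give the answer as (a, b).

L(a,b) separates as P(a) + Q(b) + 4, so its minimum is min P + min Q + 4.
P'(a) = 12(a - 4)(a - 3)(a - 1) vanishes at a ∈ {1, 3, 4}; Q'(b) = 6b - 18 vanishes at b ∈ {3}.
Local minima of P (where P''>0): P(1)=-59, P(4)=-32. Local minima of Q: Q(3)=-27.
So the global minimum of L is P(1) + Q(3) + 4 = -59 − 27 + 4 = -82, attained at (1, 3).

(1, 3)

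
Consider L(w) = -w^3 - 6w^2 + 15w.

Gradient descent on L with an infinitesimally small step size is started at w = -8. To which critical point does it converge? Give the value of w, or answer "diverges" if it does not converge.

L'(w) = -3(w - 1)(w + 5), so L'(-8) = -81.
Gradient descent moves in the -L' direction, i.e. w is increasing.
The nearest critical point in that direction is w = -5, where L'' = 18 > 0 (a local minimum). The iterate converges there.

-5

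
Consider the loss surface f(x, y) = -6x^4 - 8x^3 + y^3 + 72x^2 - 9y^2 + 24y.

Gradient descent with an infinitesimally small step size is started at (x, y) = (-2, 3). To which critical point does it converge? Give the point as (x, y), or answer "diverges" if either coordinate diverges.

(0, 4)

f is separable, so gradient descent decouples: x follows -∂f/∂x, y follows -∂f/∂y.
∂f/∂x = -24x(x - 2)(x + 3); at x=-2 this is -192, so x increases.
∂f/∂y = 3(y - 4)(y - 2); at y=3 this is -3, so y increases.
x converges to its nearest critical value 0 (a local min of the x-part); y converges to 4. The iterate converges to (0, 4).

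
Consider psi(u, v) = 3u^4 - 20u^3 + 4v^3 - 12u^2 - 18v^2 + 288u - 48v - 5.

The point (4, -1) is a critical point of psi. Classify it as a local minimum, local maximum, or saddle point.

The mixed partial ∂²psi/∂u∂v is 0, so the Hessian at any point is diag(psi_uu, psi_vv) = diag(12(3u^2 - 10u - 2), 12(2v - 3)).
At (4, -1): H = diag(72, -60).
The eigenvalues have opposite signs, so H is indefinite: a saddle point.

saddle point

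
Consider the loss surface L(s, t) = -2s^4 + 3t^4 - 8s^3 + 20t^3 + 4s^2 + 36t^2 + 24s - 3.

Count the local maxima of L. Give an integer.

2

L separates as a function of s plus a function of t, so ∇L=0 decouples.
∂L/∂s = -8(s - 1)(s + 1)(s + 3) = 0 at s ∈ {-3, -1, 1}; ∂L/∂t = 12t(t + 2)(t + 3) = 0 at t ∈ {-3, -2, 0}.
The Hessian is diagonal: diag(L_ss, L_tt). Second derivatives: L_ss(-3)=-64, L_ss(-1)=32, L_ss(1)=-64; L_tt(-3)=36, L_tt(-2)=-24, L_tt(0)=72.
Local maxima occur where both diagonal entries negative: (-3, -2), (1, -2). Count: 2.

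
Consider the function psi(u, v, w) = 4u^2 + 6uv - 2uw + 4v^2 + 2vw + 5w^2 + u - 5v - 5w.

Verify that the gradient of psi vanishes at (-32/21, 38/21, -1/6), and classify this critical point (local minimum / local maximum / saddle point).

∇psi = (8u + 6v - 2w + 1, 6u + 8v + 2w - 5, -2u + 2v + 10w - 5); substituting (-32/21, 38/21, -1/6) gives ∇psi = (0, 0, 0), so (-32/21, 38/21, -1/6) is indeed a critical point.
The Hessian is constant: H = [[8, 6, -2], [6, 8, 2], [-2, 2, 10]].
Leading principal minors: Δ₁ = 8, Δ₂ = 28, Δ₃ = 168.
All leading minors are positive, so H is positive definite: a local minimum.

local minimum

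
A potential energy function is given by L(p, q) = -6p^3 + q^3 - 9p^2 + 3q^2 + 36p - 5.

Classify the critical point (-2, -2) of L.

The mixed partial ∂²L/∂p∂q is 0, so the Hessian at any point is diag(L_pp, L_qq) = diag(-18(2p + 1), 6(q + 1)).
At (-2, -2): H = diag(54, -6).
The eigenvalues have opposite signs, so H is indefinite: a saddle point.

saddle point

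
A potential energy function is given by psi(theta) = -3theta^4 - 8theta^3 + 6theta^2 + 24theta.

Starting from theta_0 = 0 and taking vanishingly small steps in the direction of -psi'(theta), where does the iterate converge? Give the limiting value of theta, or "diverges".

psi'(theta) = -12(theta - 1)(theta + 1)(theta + 2), so psi'(0) = 24.
Gradient descent moves in the -psi' direction, i.e. theta is decreasing.
The nearest critical point in that direction is theta = -1, where psi'' = 24 > 0 (a local minimum). The iterate converges there.

-1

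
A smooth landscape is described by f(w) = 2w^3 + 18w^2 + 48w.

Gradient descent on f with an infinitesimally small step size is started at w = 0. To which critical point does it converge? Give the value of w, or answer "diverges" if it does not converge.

-2

f'(w) = 6(w + 2)(w + 4), so f'(0) = 48.
Gradient descent moves in the -f' direction, i.e. w is decreasing.
The nearest critical point in that direction is w = -2, where f'' = 12 > 0 (a local minimum). The iterate converges there.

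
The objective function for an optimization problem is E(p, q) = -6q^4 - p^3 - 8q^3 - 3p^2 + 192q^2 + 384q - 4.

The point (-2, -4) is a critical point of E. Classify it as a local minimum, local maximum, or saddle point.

The mixed partial ∂²E/∂p∂q is 0, so the Hessian at any point is diag(E_pp, E_qq) = diag(-6(p + 1), 24(-3q^2 - 2q + 16)).
At (-2, -4): H = diag(6, -576).
The eigenvalues have opposite signs, so H is indefinite: a saddle point.

saddle point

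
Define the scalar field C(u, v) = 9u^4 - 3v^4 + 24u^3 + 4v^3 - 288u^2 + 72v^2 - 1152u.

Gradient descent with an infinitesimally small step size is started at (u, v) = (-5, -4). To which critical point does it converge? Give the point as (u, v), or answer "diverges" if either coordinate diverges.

C is separable, so gradient descent decouples: u follows -∂C/∂u, v follows -∂C/∂v.
∂C/∂u = 36(u - 4)(u + 2)(u + 4); at u=-5 this is -972, so u increases.
∂C/∂v = -12v(v - 4)(v + 3); at v=-4 this is 384, so v decreases.
The v-coordinate has no critical point in that direction and runs off to infinity.

diverges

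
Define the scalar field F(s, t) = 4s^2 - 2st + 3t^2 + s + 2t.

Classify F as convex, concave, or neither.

F is quadratic, so its Hessian is the constant matrix H = [[8, -2], [-2, 6]].
det(H) = 44, tr(H) = 14.
det(H) > 0 and tr(H) > 0, so H is positive definite everywhere: convex.

convex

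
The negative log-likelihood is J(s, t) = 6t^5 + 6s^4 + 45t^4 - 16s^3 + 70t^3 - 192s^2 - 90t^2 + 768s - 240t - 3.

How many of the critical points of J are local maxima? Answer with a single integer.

J separates as a function of s plus a function of t, so ∇J=0 decouples.
∂J/∂s = 24(s - 4)(s - 2)(s + 4) = 0 at s ∈ {-4, 2, 4}; ∂J/∂t = 30(t - 1)(t + 1)(t + 2)(t + 4) = 0 at t ∈ {-4, -2, -1, 1}.
The Hessian is diagonal: diag(J_ss, J_tt). Second derivatives: J_ss(-4)=1152, J_ss(2)=-288, J_ss(4)=384; J_tt(-4)=-900, J_tt(-2)=180, J_tt(-1)=-180, J_tt(1)=900.
Local maxima occur where both diagonal entries negative: (2, -4), (2, -1). Count: 2.

2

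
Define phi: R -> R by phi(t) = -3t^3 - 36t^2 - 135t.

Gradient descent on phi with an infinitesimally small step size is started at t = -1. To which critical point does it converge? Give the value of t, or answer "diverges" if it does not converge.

diverges

phi'(t) = -9(t + 3)(t + 5), so phi'(-1) = -72.
Gradient descent moves in the -phi' direction, i.e. t is increasing.
There is no critical point above t=-1, and phi' keeps the same sign, so the iterate runs off to +∞.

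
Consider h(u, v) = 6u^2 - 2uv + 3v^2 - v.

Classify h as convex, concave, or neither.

h is quadratic, so its Hessian is the constant matrix H = [[12, -2], [-2, 6]].
det(H) = 68, tr(H) = 18.
det(H) > 0 and tr(H) > 0, so H is positive definite everywhere: convex.

convex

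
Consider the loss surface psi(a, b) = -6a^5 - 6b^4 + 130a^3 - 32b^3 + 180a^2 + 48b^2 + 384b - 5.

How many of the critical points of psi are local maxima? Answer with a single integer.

4

psi separates as a function of a plus a function of b, so ∇psi=0 decouples.
∂psi/∂a = -30a(a - 4)(a + 1)(a + 3) = 0 at a ∈ {-3, -1, 0, 4}; ∂psi/∂b = -24(b - 2)(b + 2)(b + 4) = 0 at b ∈ {-4, -2, 2}.
The Hessian is diagonal: diag(psi_aa, psi_bb). Second derivatives: psi_aa(-3)=1260, psi_aa(-1)=-300, psi_aa(0)=360, psi_aa(4)=-4200; psi_bb(-4)=-288, psi_bb(-2)=192, psi_bb(2)=-576.
Local maxima occur where both diagonal entries negative: (-1, -4), (-1, 2), (4, -4), (4, 2). Count: 4.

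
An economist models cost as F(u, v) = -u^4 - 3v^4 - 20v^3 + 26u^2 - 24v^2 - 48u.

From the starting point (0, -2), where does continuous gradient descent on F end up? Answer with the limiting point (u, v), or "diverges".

(1, -1)

F is separable, so gradient descent decouples: u follows -∂F/∂u, v follows -∂F/∂v.
∂F/∂u = -4(u - 3)(u - 1)(u + 4); at u=0 this is -48, so u increases.
∂F/∂v = -12v(v + 1)(v + 4); at v=-2 this is -48, so v increases.
u converges to its nearest critical value 1 (a local min of the u-part); v converges to -1. The iterate converges to (1, -1).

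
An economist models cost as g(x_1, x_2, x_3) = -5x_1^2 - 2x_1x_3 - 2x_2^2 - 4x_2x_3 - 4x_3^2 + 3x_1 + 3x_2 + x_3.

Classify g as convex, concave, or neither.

concave

g is quadratic, so its Hessian is the constant matrix H = [[-10, 0, -2], [0, -4, -4], [-2, -4, -8]].
Leading principal minors: -10, 40, -144.
Signs alternate −, +, − ⇒ H ≺ 0 ⇒ concave.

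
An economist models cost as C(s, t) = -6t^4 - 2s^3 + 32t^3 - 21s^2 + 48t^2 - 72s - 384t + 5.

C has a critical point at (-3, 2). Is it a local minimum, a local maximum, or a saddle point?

saddle point

The mixed partial ∂²C/∂s∂t is 0, so the Hessian at any point is diag(C_ss, C_tt) = diag(-6(2s + 7), 24(-3t^2 + 8t + 4)).
At (-3, 2): H = diag(-6, 192).
The eigenvalues have opposite signs, so H is indefinite: a saddle point.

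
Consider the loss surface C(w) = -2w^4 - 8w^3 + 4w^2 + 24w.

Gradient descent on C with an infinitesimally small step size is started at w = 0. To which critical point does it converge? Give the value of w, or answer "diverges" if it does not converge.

-1

C'(w) = -8(w - 1)(w + 1)(w + 3), so C'(0) = 24.
Gradient descent moves in the -C' direction, i.e. w is decreasing.
The nearest critical point in that direction is w = -1, where C'' = 32 > 0 (a local minimum). The iterate converges there.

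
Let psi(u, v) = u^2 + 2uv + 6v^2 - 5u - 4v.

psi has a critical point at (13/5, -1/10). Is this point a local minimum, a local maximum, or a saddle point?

local minimum

The Hessian of psi is constant: H = [[2, 2], [2, 12]].
det(H) = 2·12 − 2² = 20.
det(H) > 0 and tr(H) = 14 > 0, so H is positive definite and the point is a local minimum.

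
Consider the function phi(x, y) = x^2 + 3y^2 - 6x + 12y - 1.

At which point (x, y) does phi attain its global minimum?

(3, -2)

phi(x,y) separates as P(x) + Q(y) − 1, so its minimum is min P + min Q − 1.
P'(x) = 2x - 6 vanishes at x ∈ {3}; Q'(y) = 6y + 12 vanishes at y ∈ {-2}.
Local minima of P (where P''>0): P(3)=-9. Local minima of Q: Q(-2)=-12.
So the global minimum of phi is P(3) + Q(-2) − 1 = -9 − 12 − 1 = -22, attained at (3, -2).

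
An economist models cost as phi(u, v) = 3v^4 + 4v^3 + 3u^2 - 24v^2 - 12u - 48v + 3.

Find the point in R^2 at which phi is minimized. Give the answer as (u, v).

phi(u,v) separates as P(u) + Q(v) + 3, so its minimum is min P + min Q + 3.
P'(u) = 6u - 12 vanishes at u ∈ {2}; Q'(v) = 12(v - 2)(v + 1)(v + 2) vanishes at v ∈ {-2, -1, 2}.
Local minima of P (where P''>0): P(2)=-12. Local minima of Q: Q(-2)=16, Q(2)=-112.
So the global minimum of phi is P(2) + Q(2) + 3 = -12 − 112 + 3 = -121, attained at (2, 2).

(2, 2)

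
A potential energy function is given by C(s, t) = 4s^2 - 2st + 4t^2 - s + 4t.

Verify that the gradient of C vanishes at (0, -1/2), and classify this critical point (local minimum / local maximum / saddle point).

local minimum

∇C = (8s - 2t - 1, -2s + 8t + 4); substituting (0, -1/2) gives ∇C = (0, 0), so (0, -1/2) is indeed a critical point.
The Hessian of C is constant: H = [[8, -2], [-2, 8]].
det(H) = 8·8 − (-2)² = 60.
det(H) > 0 and tr(H) = 16 > 0, so H is positive definite and the point is a local minimum.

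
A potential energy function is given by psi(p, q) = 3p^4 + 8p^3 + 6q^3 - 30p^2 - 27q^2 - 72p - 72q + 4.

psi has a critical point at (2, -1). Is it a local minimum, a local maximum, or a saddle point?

The mixed partial ∂²psi/∂p∂q is 0, so the Hessian at any point is diag(psi_pp, psi_qq) = diag(12(3p^2 + 4p - 5), 18(2q - 3)).
At (2, -1): H = diag(180, -90).
The eigenvalues have opposite signs, so H is indefinite: a saddle point.

saddle point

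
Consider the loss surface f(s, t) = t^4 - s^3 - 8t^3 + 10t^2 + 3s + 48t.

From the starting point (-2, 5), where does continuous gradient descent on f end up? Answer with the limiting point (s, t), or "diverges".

f is separable, so gradient descent decouples: s follows -∂f/∂s, t follows -∂f/∂t.
∂f/∂s = -3(s - 1)(s + 1); at s=-2 this is -9, so s increases.
∂f/∂t = 4(t - 4)(t - 3)(t + 1); at t=5 this is 48, so t decreases.
s converges to its nearest critical value -1 (a local min of the s-part); t converges to 4. The iterate converges to (-1, 4).

(-1, 4)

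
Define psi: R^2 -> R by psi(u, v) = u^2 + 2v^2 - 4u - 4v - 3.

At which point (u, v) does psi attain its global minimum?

(2, 1)

psi(u,v) separates as P(u) + Q(v) − 3, so its minimum is min P + min Q − 3.
P'(u) = 2u - 4 vanishes at u ∈ {2}; Q'(v) = 4v - 4 vanishes at v ∈ {1}.
Local minima of P (where P''>0): P(2)=-4. Local minima of Q: Q(1)=-2.
So the global minimum of psi is P(2) + Q(1) − 3 = -4 − 2 − 3 = -9, attained at (2, 1).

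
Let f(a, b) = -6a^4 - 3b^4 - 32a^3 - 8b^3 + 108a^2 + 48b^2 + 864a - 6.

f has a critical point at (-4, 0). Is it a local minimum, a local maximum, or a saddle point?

The mixed partial ∂²f/∂a∂b is 0, so the Hessian at any point is diag(f_aa, f_bb) = diag(24(-3a^2 - 8a + 9), 12(-3b^2 - 4b + 8)).
At (-4, 0): H = diag(-168, 96).
The eigenvalues have opposite signs, so H is indefinite: a saddle point.

saddle point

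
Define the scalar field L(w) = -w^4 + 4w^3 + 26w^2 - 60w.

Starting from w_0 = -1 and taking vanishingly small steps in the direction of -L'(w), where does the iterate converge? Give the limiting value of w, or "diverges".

L'(w) = -4(w - 5)(w - 1)(w + 3), so L'(-1) = -96.
Gradient descent moves in the -L' direction, i.e. w is increasing.
The nearest critical point in that direction is w = 1, where L'' = 64 > 0 (a local minimum). The iterate converges there.

1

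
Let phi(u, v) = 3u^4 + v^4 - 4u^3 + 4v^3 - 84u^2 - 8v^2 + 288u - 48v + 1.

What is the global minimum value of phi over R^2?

-1551

phi(u,v) separates as P(u) + Q(v) + 1, so its minimum is min P + min Q + 1.
P'(u) = 12(u - 3)(u - 2)(u + 4) vanishes at u ∈ {-4, 2, 3}; Q'(v) = 4(v - 2)(v + 2)(v + 3) vanishes at v ∈ {-3, -2, 2}.
Local minima of P (where P''>0): P(-4)=-1472, P(3)=243. Local minima of Q: Q(-3)=45, Q(2)=-80.
So the global minimum of phi is P(-4) + Q(2) + 1 = -1472 − 80 + 1 = -1551, attained at (-4, 2).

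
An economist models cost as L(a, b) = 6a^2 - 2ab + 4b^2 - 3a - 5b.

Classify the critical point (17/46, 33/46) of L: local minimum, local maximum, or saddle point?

local minimum

The Hessian of L is constant: H = [[12, -2], [-2, 8]].
det(H) = 12·8 − (-2)² = 92.
det(H) > 0 and tr(H) = 20 > 0, so H is positive definite and the point is a local minimum.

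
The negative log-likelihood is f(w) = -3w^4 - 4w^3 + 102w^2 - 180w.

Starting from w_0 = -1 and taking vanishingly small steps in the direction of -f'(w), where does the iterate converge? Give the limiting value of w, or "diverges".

1

f'(w) = -12(w - 3)(w - 1)(w + 5), so f'(-1) = -384.
Gradient descent moves in the -f' direction, i.e. w is increasing.
The nearest critical point in that direction is w = 1, where f'' = 144 > 0 (a local minimum). The iterate converges there.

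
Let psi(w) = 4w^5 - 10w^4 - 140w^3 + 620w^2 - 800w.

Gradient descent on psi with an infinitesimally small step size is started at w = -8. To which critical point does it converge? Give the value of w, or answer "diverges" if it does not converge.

diverges

psi'(w) = 20(w - 4)(w - 2)(w - 1)(w + 5), so psi'(-8) = 64800.
Gradient descent moves in the -psi' direction, i.e. w is decreasing.
There is no critical point below w=-8, and psi' keeps the same sign, so the iterate runs off to −∞.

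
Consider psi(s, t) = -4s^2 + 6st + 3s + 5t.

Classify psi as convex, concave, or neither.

psi is quadratic, so its Hessian is the constant matrix H = [[-8, 6], [6, 0]].
det(H) = -36, tr(H) = -8.
det(H) < 0, so H is indefinite: neither convex nor concave.

neither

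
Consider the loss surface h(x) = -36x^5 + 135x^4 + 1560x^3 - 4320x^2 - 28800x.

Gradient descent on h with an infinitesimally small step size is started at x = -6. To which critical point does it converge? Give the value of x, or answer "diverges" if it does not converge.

h'(x) = -180(x - 5)(x - 4)(x + 2)(x + 4), so h'(-6) = -158400.
Gradient descent moves in the -h' direction, i.e. x is increasing.
The nearest critical point in that direction is x = -4, where h'' = 25920 > 0 (a local minimum). The iterate converges there.

-4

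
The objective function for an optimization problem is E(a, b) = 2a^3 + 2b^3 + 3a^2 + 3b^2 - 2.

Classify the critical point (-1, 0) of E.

saddle point

The mixed partial ∂²E/∂a∂b is 0, so the Hessian at any point is diag(E_aa, E_bb) = diag(6(2a + 1), 6(2b + 1)).
At (-1, 0): H = diag(-6, 6).
The eigenvalues have opposite signs, so H is indefinite: a saddle point.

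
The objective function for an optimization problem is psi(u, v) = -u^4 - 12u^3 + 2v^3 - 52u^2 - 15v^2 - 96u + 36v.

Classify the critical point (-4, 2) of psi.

local maximum

The mixed partial ∂²psi/∂u∂v is 0, so the Hessian at any point is diag(psi_uu, psi_vv) = diag(-4(3u^2 + 18u + 26), 6(2v - 5)).
At (-4, 2): H = diag(-8, -6).
Both eigenvalues are negative, so H is negative definite: a local maximum.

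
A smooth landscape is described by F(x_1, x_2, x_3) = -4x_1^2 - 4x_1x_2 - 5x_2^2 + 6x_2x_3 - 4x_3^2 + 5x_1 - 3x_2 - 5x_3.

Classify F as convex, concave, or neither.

F is quadratic, so its Hessian is the constant matrix H = [[-8, -4, 0], [-4, -10, 6], [0, 6, -8]].
Leading principal minors: -8, 64, -224.
Signs alternate −, +, − ⇒ H ≺ 0 ⇒ concave.

concave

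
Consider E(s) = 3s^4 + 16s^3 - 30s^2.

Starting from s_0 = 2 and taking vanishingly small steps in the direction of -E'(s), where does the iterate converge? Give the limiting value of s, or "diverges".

E'(s) = 12s(s - 1)(s + 5), so E'(2) = 168.
Gradient descent moves in the -E' direction, i.e. s is decreasing.
The nearest critical point in that direction is s = 1, where E'' = 72 > 0 (a local minimum). The iterate converges there.

1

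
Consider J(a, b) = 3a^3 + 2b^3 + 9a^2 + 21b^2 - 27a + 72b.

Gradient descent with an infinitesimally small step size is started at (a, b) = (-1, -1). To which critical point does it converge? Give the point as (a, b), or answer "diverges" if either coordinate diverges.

J is separable, so gradient descent decouples: a follows -∂J/∂a, b follows -∂J/∂b.
∂J/∂a = 9(a - 1)(a + 3); at a=-1 this is -36, so a increases.
∂J/∂b = 6(b + 3)(b + 4); at b=-1 this is 36, so b decreases.
a converges to its nearest critical value 1 (a local min of the a-part); b converges to -3. The iterate converges to (1, -3).

(1, -3)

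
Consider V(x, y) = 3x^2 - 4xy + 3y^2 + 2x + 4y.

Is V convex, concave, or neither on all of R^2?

V is quadratic, so its Hessian is the constant matrix H = [[6, -4], [-4, 6]].
det(H) = 20, tr(H) = 12.
det(H) > 0 and tr(H) > 0, so H is positive definite everywhere: convex.

convex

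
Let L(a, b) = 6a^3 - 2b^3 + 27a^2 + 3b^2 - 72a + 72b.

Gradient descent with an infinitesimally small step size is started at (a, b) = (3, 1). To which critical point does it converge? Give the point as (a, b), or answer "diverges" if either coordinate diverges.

(1, -3)

L is separable, so gradient descent decouples: a follows -∂L/∂a, b follows -∂L/∂b.
∂L/∂a = 18(a - 1)(a + 4); at a=3 this is 252, so a decreases.
∂L/∂b = -6(b - 4)(b + 3); at b=1 this is 72, so b decreases.
a converges to its nearest critical value 1 (a local min of the a-part); b converges to -3. The iterate converges to (1, -3).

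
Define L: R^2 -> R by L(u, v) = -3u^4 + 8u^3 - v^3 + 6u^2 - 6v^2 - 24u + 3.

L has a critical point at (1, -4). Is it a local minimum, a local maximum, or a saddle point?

The mixed partial ∂²L/∂u∂v is 0, so the Hessian at any point is diag(L_uu, L_vv) = diag(12(-3u^2 + 4u + 1), -6(v + 2)).
At (1, -4): H = diag(24, 12).
Both eigenvalues are positive, so H is positive definite: a local minimum.

local minimum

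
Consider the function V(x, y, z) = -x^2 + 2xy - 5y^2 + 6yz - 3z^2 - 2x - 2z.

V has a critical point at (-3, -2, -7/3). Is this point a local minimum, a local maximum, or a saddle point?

The Hessian is constant: H = [[-2, 2, 0], [2, -10, 6], [0, 6, -6]].
Leading principal minors: Δ₁ = -2, Δ₂ = 16, Δ₃ = -24.
The minors alternate sign starting negative (−, +, −), so H is negative definite: a local maximum.

local maximum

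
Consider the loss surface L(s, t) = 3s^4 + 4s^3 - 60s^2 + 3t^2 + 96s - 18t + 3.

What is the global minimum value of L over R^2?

L(s,t) separates as P(s) + Q(t) + 3, so its minimum is min P + min Q + 3.
P'(s) = 12(s - 2)(s - 1)(s + 4) vanishes at s ∈ {-4, 1, 2}; Q'(t) = 6(t - 3) vanishes at t ∈ {3}.
Local minima of P (where P''>0): P(-4)=-832, P(2)=32. Local minima of Q: Q(3)=-27.
So the global minimum of L is P(-4) + Q(3) + 3 = -832 − 27 + 3 = -856, attained at (-4, 3).

-856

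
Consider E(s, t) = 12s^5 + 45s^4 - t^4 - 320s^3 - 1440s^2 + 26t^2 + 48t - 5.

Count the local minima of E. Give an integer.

E separates as a function of s plus a function of t, so ∇E=0 decouples.
∂E/∂s = 60s(s - 4)(s + 3)(s + 4) = 0 at s ∈ {-4, -3, 0, 4}; ∂E/∂t = -4(t - 4)(t + 1)(t + 3) = 0 at t ∈ {-3, -1, 4}.
The Hessian is diagonal: diag(E_ss, E_tt). Second derivatives: E_ss(-4)=-1920, E_ss(-3)=1260, E_ss(0)=-2880, E_ss(4)=13440; E_tt(-3)=-56, E_tt(-1)=40, E_tt(4)=-140.
Local minima occur where both diagonal entries positive: (-3, -1), (4, -1). Count: 2.

2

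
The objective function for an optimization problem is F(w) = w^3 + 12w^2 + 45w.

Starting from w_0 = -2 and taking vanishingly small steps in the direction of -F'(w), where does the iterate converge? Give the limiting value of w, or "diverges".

-3

F'(w) = 3(w + 3)(w + 5), so F'(-2) = 9.
Gradient descent moves in the -F' direction, i.e. w is decreasing.
The nearest critical point in that direction is w = -3, where F'' = 6 > 0 (a local minimum). The iterate converges there.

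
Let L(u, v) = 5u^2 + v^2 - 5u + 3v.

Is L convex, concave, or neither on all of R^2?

convex

L is quadratic, so its Hessian is the constant matrix H = [[10, 0], [0, 2]].
det(H) = 20, tr(H) = 12.
det(H) > 0 and tr(H) > 0, so H is positive definite everywhere: convex.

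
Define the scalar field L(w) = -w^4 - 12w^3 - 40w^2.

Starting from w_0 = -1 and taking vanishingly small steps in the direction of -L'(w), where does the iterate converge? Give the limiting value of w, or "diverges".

-4

L'(w) = -4w(w + 4)(w + 5), so L'(-1) = 48.
Gradient descent moves in the -L' direction, i.e. w is decreasing.
The nearest critical point in that direction is w = -4, where L'' = 16 > 0 (a local minimum). The iterate converges there.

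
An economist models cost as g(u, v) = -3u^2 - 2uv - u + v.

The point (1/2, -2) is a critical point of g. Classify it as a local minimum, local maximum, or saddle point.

The Hessian of g is constant: H = [[-6, -2], [-2, 0]].
det(H) = (-6)·0 − (-2)² = -4.
Since det(H) < 0, H is indefinite and the critical point is a saddle point.

saddle point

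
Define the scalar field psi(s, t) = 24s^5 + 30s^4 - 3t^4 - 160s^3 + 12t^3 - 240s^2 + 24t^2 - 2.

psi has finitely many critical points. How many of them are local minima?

psi separates as a function of s plus a function of t, so ∇psi=0 decouples.
∂psi/∂s = 120s(s - 2)(s + 1)(s + 2) = 0 at s ∈ {-2, -1, 0, 2}; ∂psi/∂t = -12t(t - 4)(t + 1) = 0 at t ∈ {-1, 0, 4}.
The Hessian is diagonal: diag(psi_ss, psi_tt). Second derivatives: psi_ss(-2)=-960, psi_ss(-1)=360, psi_ss(0)=-480, psi_ss(2)=2880; psi_tt(-1)=-60, psi_tt(0)=48, psi_tt(4)=-240.
Local minima occur where both diagonal entries positive: (-1, 0), (2, 0). Count: 2.

2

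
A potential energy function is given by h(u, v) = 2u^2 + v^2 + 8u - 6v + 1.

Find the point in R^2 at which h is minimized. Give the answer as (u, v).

(-2, 3)

h(u,v) separates as P(u) + Q(v) + 1, so its minimum is min P + min Q + 1.
P'(u) = 4u + 8 vanishes at u ∈ {-2}; Q'(v) = 2v - 6 vanishes at v ∈ {3}.
Local minima of P (where P''>0): P(-2)=-8. Local minima of Q: Q(3)=-9.
So the global minimum of h is P(-2) + Q(3) + 1 = -8 − 9 + 1 = -16, attained at (-2, 3).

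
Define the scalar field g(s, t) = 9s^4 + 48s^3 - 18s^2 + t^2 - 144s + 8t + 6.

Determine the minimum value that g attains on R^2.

g(s,t) separates as P(s) + Q(t) + 6, so its minimum is min P + min Q + 6.
P'(s) = 36(s - 1)(s + 1)(s + 4) vanishes at s ∈ {-4, -1, 1}; Q'(t) = 2(t + 4) vanishes at t ∈ {-4}.
Local minima of P (where P''>0): P(-4)=-480, P(1)=-105. Local minima of Q: Q(-4)=-16.
So the global minimum of g is P(-4) + Q(-4) + 6 = -480 − 16 + 6 = -490, attained at (-4, -4).

-490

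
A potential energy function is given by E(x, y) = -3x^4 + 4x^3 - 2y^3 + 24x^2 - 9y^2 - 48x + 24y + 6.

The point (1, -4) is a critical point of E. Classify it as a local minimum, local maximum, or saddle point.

local minimum

The mixed partial ∂²E/∂x∂y is 0, so the Hessian at any point is diag(E_xx, E_yy) = diag(12(-3x^2 + 2x + 4), -6(2y + 3)).
At (1, -4): H = diag(36, 30).
Both eigenvalues are positive, so H is positive definite: a local minimum.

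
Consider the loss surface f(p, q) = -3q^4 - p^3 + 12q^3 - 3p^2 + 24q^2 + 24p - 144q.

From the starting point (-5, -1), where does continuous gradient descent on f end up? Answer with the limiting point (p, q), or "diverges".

f is separable, so gradient descent decouples: p follows -∂f/∂p, q follows -∂f/∂q.
∂f/∂p = -3(p - 2)(p + 4); at p=-5 this is -21, so p increases.
∂f/∂q = -12(q - 3)(q - 2)(q + 2); at q=-1 this is -144, so q increases.
p converges to its nearest critical value -4 (a local min of the p-part); q converges to 2. The iterate converges to (-4, 2).

(-4, 2)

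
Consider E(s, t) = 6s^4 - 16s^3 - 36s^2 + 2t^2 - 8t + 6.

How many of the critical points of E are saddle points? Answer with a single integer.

E separates as a function of s plus a function of t, so ∇E=0 decouples.
∂E/∂s = 24s(s - 3)(s + 1) = 0 at s ∈ {-1, 0, 3}; ∂E/∂t = 4(t - 2) = 0 at t ∈ {2}.
The Hessian is diagonal: diag(E_ss, E_tt). Second derivatives: E_ss(-1)=96, E_ss(0)=-72, E_ss(3)=288; E_tt(2)=4.
Saddle points occur where the two diagonal entries have opposite signs: (0, 2). Count: 1.

1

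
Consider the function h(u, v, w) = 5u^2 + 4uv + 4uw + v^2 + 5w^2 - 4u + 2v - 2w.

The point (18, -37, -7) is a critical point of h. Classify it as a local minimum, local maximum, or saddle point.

local minimum

The Hessian is constant: H = [[10, 4, 4], [4, 2, 0], [4, 0, 10]].
Leading principal minors: Δ₁ = 10, Δ₂ = 4, Δ₃ = 8.
All leading minors are positive, so H is positive definite: a local minimum.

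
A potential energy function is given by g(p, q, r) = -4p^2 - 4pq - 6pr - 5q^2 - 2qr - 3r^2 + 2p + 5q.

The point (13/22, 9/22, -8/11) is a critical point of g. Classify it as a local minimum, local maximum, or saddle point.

local maximum

The Hessian is constant: H = [[-8, -4, -6], [-4, -10, -2], [-6, -2, -6]].
Leading principal minors: Δ₁ = -8, Δ₂ = 64, Δ₃ = -88.
The minors alternate sign starting negative (−, +, −), so H is negative definite: a local maximum.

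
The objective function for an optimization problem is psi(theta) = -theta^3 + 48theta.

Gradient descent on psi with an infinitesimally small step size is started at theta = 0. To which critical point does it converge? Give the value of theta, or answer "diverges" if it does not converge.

psi'(theta) = -3(theta - 4)(theta + 4), so psi'(0) = 48.
Gradient descent moves in the -psi' direction, i.e. theta is decreasing.
The nearest critical point in that direction is theta = -4, where psi'' = 24 > 0 (a local minimum). The iterate converges there.

-4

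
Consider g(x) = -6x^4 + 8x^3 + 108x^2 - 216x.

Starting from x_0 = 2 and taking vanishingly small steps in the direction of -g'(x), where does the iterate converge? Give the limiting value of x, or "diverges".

g'(x) = -24(x - 3)(x - 1)(x + 3), so g'(2) = 120.
Gradient descent moves in the -g' direction, i.e. x is decreasing.
The nearest critical point in that direction is x = 1, where g'' = 192 > 0 (a local minimum). The iterate converges there.

1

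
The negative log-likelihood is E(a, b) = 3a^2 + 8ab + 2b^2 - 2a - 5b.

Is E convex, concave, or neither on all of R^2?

neither

E is quadratic, so its Hessian is the constant matrix H = [[6, 8], [8, 4]].
det(H) = -40, tr(H) = 10.
det(H) < 0, so H is indefinite: neither convex nor concave.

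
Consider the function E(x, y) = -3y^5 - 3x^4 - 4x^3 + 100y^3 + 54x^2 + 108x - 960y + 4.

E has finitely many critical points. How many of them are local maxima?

E separates as a function of x plus a function of y, so ∇E=0 decouples.
∂E/∂x = -12(x - 3)(x + 1)(x + 3) = 0 at x ∈ {-3, -1, 3}; ∂E/∂y = -15(y - 4)(y - 2)(y + 2)(y + 4) = 0 at y ∈ {-4, -2, 2, 4}.
The Hessian is diagonal: diag(E_xx, E_yy). Second derivatives: E_xx(-3)=-144, E_xx(-1)=96, E_xx(3)=-288; E_yy(-4)=1440, E_yy(-2)=-720, E_yy(2)=720, E_yy(4)=-1440.
Local maxima occur where both diagonal entries negative: (-3, -2), (-3, 4), (3, -2), (3, 4). Count: 4.

4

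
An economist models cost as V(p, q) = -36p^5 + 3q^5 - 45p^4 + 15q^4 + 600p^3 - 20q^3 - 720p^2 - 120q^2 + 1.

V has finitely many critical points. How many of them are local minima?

V separates as a function of p plus a function of q, so ∇V=0 decouples.
∂V/∂p = -180p(p - 2)(p - 1)(p + 4) = 0 at p ∈ {-4, 0, 1, 2}; ∂V/∂q = 15q(q - 2)(q + 2)(q + 4) = 0 at q ∈ {-4, -2, 0, 2}.
The Hessian is diagonal: diag(V_pp, V_qq). Second derivatives: V_pp(-4)=21600, V_pp(0)=-1440, V_pp(1)=900, V_pp(2)=-2160; V_qq(-4)=-720, V_qq(-2)=240, V_qq(0)=-240, V_qq(2)=720.
Local minima occur where both diagonal entries positive: (-4, -2), (-4, 2), (1, -2), (1, 2). Count: 4.

4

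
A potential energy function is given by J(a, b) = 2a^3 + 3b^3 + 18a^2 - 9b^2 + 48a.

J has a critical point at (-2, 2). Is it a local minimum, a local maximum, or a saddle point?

The mixed partial ∂²J/∂a∂b is 0, so the Hessian at any point is diag(J_aa, J_bb) = diag(12(a + 3), 18(b - 1)).
At (-2, 2): H = diag(12, 18).
Both eigenvalues are positive, so H is positive definite: a local minimum.

local minimum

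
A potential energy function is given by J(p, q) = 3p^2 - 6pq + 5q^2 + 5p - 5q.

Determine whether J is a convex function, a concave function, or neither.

convex

J is quadratic, so its Hessian is the constant matrix H = [[6, -6], [-6, 10]].
det(H) = 24, tr(H) = 16.
det(H) > 0 and tr(H) > 0, so H is positive definite everywhere: convex.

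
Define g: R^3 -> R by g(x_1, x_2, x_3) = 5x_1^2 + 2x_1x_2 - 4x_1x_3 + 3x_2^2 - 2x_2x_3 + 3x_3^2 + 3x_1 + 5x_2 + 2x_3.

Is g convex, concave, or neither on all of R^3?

g is quadratic, so its Hessian is the constant matrix H = [[10, 2, -4], [2, 6, -2], [-4, -2, 6]].
Leading principal minors: 10, 56, 232.
All positive ⇒ H ≻ 0 ⇒ convex.

convex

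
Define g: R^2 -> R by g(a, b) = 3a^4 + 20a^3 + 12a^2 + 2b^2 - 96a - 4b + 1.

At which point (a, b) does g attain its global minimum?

g(a,b) separates as P(a) + Q(b) + 1, so its minimum is min P + min Q + 1.
P'(a) = 12(a - 1)(a + 2)(a + 4) vanishes at a ∈ {-4, -2, 1}; Q'(b) = 4b - 4 vanishes at b ∈ {1}.
Local minima of P (where P''>0): P(-4)=64, P(1)=-61. Local minima of Q: Q(1)=-2.
So the global minimum of g is P(1) + Q(1) + 1 = -61 − 2 + 1 = -62, attained at (1, 1).

(1, 1)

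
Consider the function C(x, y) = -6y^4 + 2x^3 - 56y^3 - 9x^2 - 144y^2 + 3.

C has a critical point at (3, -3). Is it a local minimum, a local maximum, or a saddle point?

local minimum

The mixed partial ∂²C/∂x∂y is 0, so the Hessian at any point is diag(C_xx, C_yy) = diag(6(2x - 3), -24(3y^2 + 14y + 12)).
At (3, -3): H = diag(18, 72).
Both eigenvalues are positive, so H is positive definite: a local minimum.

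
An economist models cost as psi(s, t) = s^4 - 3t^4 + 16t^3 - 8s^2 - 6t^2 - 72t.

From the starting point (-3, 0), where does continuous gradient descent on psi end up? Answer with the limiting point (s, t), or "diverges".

psi is separable, so gradient descent decouples: s follows -∂psi/∂s, t follows -∂psi/∂t.
∂psi/∂s = 4s(s - 2)(s + 2); at s=-3 this is -60, so s increases.
∂psi/∂t = -12(t - 3)(t - 2)(t + 1); at t=0 this is -72, so t increases.
s converges to its nearest critical value -2 (a local min of the s-part); t converges to 2. The iterate converges to (-2, 2).

(-2, 2)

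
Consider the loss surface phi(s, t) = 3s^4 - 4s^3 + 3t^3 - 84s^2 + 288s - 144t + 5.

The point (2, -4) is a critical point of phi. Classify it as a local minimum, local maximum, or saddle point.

local maximum

The mixed partial ∂²phi/∂s∂t is 0, so the Hessian at any point is diag(phi_ss, phi_tt) = diag(12(3s^2 - 2s - 14), 18t).
At (2, -4): H = diag(-72, -72).
Both eigenvalues are negative, so H is negative definite: a local maximum.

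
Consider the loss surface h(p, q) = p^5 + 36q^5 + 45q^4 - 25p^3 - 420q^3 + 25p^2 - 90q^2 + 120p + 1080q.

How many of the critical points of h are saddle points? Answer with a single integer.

8

h separates as a function of p plus a function of q, so ∇h=0 decouples.
∂h/∂p = 5(p - 3)(p - 2)(p + 1)(p + 4) = 0 at p ∈ {-4, -1, 2, 3}; ∂h/∂q = 180(q - 2)(q - 1)(q + 1)(q + 3) = 0 at q ∈ {-3, -1, 1, 2}.
The Hessian is diagonal: diag(h_pp, h_qq). Second derivatives: h_pp(-4)=-630, h_pp(-1)=180, h_pp(2)=-90, h_pp(3)=140; h_qq(-3)=-7200, h_qq(-1)=2160, h_qq(1)=-1440, h_qq(2)=2700.
Saddle points occur where the two diagonal entries have opposite signs: (-4, -1), (-4, 2), (-1, -3), (-1, 1), (2, -1), (2, 2), (3, -3), (3, 1). Count: 8.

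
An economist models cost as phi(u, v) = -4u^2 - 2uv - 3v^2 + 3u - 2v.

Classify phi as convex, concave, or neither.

phi is quadratic, so its Hessian is the constant matrix H = [[-8, -2], [-2, -6]].
det(H) = 44, tr(H) = -14.
det(H) > 0 and tr(H) < 0, so H is negative definite everywhere: concave.

concave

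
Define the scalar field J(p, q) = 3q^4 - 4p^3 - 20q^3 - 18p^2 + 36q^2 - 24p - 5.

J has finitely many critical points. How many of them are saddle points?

J separates as a function of p plus a function of q, so ∇J=0 decouples.
∂J/∂p = -12(p + 1)(p + 2) = 0 at p ∈ {-2, -1}; ∂J/∂q = 12q(q - 3)(q - 2) = 0 at q ∈ {0, 2, 3}.
The Hessian is diagonal: diag(J_pp, J_qq). Second derivatives: J_pp(-2)=12, J_pp(-1)=-12; J_qq(0)=72, J_qq(2)=-24, J_qq(3)=36.
Saddle points occur where the two diagonal entries have opposite signs: (-2, 2), (-1, 0), (-1, 3). Count: 3.

3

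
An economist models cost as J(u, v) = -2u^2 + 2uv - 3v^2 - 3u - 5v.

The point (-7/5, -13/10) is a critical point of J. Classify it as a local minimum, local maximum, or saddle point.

The Hessian of J is constant: H = [[-4, 2], [2, -6]].
det(H) = (-4)·(-6) − 2² = 20.
det(H) > 0 and tr(H) = -10 < 0, so H is negative definite and the point is a local maximum.

local maximum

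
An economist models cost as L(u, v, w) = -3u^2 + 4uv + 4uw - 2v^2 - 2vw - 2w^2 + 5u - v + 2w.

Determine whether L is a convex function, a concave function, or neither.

concave

L is quadratic, so its Hessian is the constant matrix H = [[-6, 4, 4], [4, -4, -2], [4, -2, -4]].
Leading principal minors: -6, 8, -8.
Signs alternate −, +, − ⇒ H ≺ 0 ⇒ concave.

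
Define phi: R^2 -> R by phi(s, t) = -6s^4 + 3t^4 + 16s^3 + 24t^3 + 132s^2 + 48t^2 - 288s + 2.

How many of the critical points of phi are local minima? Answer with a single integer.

phi separates as a function of s plus a function of t, so ∇phi=0 decouples.
∂phi/∂s = -24(s - 4)(s - 1)(s + 3) = 0 at s ∈ {-3, 1, 4}; ∂phi/∂t = 12t(t + 2)(t + 4) = 0 at t ∈ {-4, -2, 0}.
The Hessian is diagonal: diag(phi_ss, phi_tt). Second derivatives: phi_ss(-3)=-672, phi_ss(1)=288, phi_ss(4)=-504; phi_tt(-4)=96, phi_tt(-2)=-48, phi_tt(0)=96.
Local minima occur where both diagonal entries positive: (1, -4), (1, 0). Count: 2.

2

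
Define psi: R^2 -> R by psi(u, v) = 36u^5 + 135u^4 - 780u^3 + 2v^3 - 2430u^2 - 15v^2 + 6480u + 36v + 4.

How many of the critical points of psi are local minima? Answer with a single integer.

2

psi separates as a function of u plus a function of v, so ∇psi=0 decouples.
∂psi/∂u = 180(u - 3)(u - 1)(u + 3)(u + 4) = 0 at u ∈ {-4, -3, 1, 3}; ∂psi/∂v = 6(v - 3)(v - 2) = 0 at v ∈ {2, 3}.
The Hessian is diagonal: diag(psi_uu, psi_vv). Second derivatives: psi_uu(-4)=-6300, psi_uu(-3)=4320, psi_uu(1)=-7200, psi_uu(3)=15120; psi_vv(2)=-6, psi_vv(3)=6.
Local minima occur where both diagonal entries positive: (-3, 3), (3, 3). Count: 2.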